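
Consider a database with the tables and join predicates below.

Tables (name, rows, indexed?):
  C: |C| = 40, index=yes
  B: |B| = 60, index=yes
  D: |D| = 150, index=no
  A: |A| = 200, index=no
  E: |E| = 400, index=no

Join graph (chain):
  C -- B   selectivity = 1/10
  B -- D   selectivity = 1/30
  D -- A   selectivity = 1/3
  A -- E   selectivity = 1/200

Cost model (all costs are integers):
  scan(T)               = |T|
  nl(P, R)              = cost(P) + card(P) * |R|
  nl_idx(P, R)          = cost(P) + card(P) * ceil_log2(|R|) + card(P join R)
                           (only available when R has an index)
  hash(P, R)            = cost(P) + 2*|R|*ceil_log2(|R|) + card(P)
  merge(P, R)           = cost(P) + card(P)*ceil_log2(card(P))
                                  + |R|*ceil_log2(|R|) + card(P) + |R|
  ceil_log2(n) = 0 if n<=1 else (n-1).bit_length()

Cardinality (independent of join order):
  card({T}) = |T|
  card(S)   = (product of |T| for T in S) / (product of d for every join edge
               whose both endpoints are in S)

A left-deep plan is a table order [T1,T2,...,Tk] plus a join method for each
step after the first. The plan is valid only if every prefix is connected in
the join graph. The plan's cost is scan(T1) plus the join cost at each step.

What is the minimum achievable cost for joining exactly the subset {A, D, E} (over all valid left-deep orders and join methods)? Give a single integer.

6800

Selinger DP over subsets of {A,D,E}:
  {D}: scan cost=150, card=150
  {A}: scan cost=200, card=200
  {E}: scan cost=400, card=400
  {AD}: card=10000; try (D,hash)→2800, (A,merge)→3300, (D,merge)→3350, (A,hash)→3500, (A,nl)→30150, (D,nl)→30200; best=2800 via (D,hash)
  {AE}: card=400; try (A,hash)→4000, (E,merge)→6000, (A,merge)→6200, (E,hash)→7600, (E,nl)→80200, (A,nl)→80400; best=4000 via (A,hash)
  {ADE}: card=20000; try (D,hash)→6800, (D,merge)→9350, (E,hash)→20000, (D,nl)→64000, (E,merge)→156800, (E,nl)→4002800; best=6800 via (D,hash)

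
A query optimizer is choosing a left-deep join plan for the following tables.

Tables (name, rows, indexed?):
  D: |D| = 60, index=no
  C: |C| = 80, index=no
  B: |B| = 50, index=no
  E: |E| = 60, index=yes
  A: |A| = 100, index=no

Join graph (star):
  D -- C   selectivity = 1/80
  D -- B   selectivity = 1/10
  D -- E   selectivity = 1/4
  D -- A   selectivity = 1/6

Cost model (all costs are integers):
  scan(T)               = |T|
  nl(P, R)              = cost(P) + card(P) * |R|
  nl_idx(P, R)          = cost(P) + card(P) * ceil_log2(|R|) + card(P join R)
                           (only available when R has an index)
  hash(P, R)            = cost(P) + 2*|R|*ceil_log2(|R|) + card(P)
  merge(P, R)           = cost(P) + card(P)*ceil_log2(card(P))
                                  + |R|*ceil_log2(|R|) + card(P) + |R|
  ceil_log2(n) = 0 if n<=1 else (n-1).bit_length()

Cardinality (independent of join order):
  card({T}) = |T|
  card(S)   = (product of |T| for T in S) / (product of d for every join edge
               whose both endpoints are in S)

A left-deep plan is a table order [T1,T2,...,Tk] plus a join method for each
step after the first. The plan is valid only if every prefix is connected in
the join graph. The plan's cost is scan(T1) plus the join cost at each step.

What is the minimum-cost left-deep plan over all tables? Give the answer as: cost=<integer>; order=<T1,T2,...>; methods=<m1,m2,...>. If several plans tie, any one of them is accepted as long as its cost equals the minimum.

cost=8460; order=C,D,B,E,A; methods=hash,hash,hash,hash

Selinger DP (subsets sized 1..n):
  {D}: scan cost=60, card=60
  {C}: scan cost=80, card=80
  {B}: scan cost=50, card=50
  {E}: scan cost=60, card=60
  {A}: scan cost=100, card=100
  {CD}: card=60; try (D,hash)→880, (C,merge)→1120, (D,merge)→1140, (C,hash)→1240, (C,nl)→4860, (D,nl)→4880; best=880 via (D,hash)
  {BD}: card=300; try (B,hash)→720, (D,hash)→820, (D,merge)→820, (B,merge)→830, (D,nl)→3050, (B,nl)→3060; best=720 via (B,hash)
  {DE}: card=900; try (E,hash)→840, (D,hash)→840, (E,merge)→900, (D,merge)→900, (E,nl_idx)→1320, (E,nl)→3660 …(+1); best=840 via (E,hash)
  {AD}: card=1000; try (D,hash)→920, (A,merge)→1280, (D,merge)→1320, (A,hash)→1520, (A,nl)→6060, (D,nl)→6100; best=920 via (D,hash)
  {BCD}: card=300; try (B,hash)→1540, (B,merge)→1650, (C,hash)→2140, (B,nl)→3880, (C,merge)→4360, (C,nl)→24720; best=1540 via (B,hash)
  {CDE}: card=900; try (E,hash)→1660, (E,merge)→1720, (E,nl_idx)→2140, (C,hash)→2860, (E,nl)→4480, (C,merge)→11380 …(+1); best=1660 via (E,hash)
  {ACD}: card=1000; try (A,merge)→2100, (A,hash)→2340, (C,hash)→3040, (A,nl)→6880, (C,merge)→12560, (C,nl)→80920; best=2100 via (A,merge)
  {BDE}: card=4500; try (E,hash)→1740, (B,hash)→2340, (E,merge)→4140, (E,nl_idx)→7020, (B,merge)→11090, (E,nl)→18720 …(+1); best=1740 via (E,hash)
  {ABD}: card=5000; try (A,hash)→2420, (B,hash)→2520, (A,merge)→4520, (B,merge)→12270, (A,nl)→30720, (B,nl)→50920; best=2420 via (A,hash)
  {ADE}: card=15000; try (E,hash)→2640, (A,hash)→3140, (A,merge)→11540, (E,merge)→12340, (E,nl_idx)→21920, (E,nl)→60920 …(+1); best=2640 via (E,hash)
  {BCDE}: card=4500; try (E,hash)→2560, (B,hash)→3160, (E,merge)→4960, (C,hash)→7360, (E,nl_idx)→7840, (B,merge)→11910 …(+4); best=2560 via (E,hash)
  {ABCD}: card=5000; try (A,hash)→3240, (B,hash)→3700, (A,merge)→5340, (C,hash)→8540, (B,merge)→13450, (A,nl)→31540 …(+3); best=3240 via (A,hash)
  {ACDE}: card=15000; try (E,hash)→3820, (A,hash)→3960, (A,merge)→12360, (E,merge)→13520, (C,hash)→18760, (E,nl_idx)→23100 …(+4); best=3820 via (E,hash)
  {ABDE}: card=75000; try (A,hash)→7640, (E,hash)→8140, (B,hash)→18240, (A,merge)→65540, (E,merge)→72840, (E,nl_idx)→107420 …(+4); best=7640 via (A,hash)
  {ABCDE}: card=75000; try (A,hash)→8460, (E,hash)→8960, (B,hash)→19420, (A,merge)→66360, (E,merge)→73660, (C,hash)→83760 …(+7); best=8460 via (A,hash)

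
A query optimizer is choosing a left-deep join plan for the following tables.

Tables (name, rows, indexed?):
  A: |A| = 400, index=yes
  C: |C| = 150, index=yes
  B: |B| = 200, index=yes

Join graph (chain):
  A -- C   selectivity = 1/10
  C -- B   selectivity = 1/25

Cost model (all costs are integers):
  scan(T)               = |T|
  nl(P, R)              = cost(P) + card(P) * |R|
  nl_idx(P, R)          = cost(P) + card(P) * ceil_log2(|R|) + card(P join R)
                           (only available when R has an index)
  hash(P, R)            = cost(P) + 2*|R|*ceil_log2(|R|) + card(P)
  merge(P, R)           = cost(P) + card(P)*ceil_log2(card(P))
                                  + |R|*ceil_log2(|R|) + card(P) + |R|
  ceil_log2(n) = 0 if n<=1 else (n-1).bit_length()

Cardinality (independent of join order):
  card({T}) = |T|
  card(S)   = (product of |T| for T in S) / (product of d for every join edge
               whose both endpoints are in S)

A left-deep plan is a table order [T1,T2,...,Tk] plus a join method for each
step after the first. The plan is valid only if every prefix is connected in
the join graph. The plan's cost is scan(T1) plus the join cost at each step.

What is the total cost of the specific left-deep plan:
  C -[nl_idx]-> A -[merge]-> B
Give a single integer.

93300

step 1: scan C: cost=150, card=150
step 2: join A via nl_idx
    card(P join A) = 150*400/(10) = 6000
    cost = 150 + 150*9 + 6000 = 7500
step 3: join B via merge
    card(P join B) = 6000*200/(25) = 48000
    cost = 7500 + 6000*13 + 200*8 + 6000 + 200 = 93300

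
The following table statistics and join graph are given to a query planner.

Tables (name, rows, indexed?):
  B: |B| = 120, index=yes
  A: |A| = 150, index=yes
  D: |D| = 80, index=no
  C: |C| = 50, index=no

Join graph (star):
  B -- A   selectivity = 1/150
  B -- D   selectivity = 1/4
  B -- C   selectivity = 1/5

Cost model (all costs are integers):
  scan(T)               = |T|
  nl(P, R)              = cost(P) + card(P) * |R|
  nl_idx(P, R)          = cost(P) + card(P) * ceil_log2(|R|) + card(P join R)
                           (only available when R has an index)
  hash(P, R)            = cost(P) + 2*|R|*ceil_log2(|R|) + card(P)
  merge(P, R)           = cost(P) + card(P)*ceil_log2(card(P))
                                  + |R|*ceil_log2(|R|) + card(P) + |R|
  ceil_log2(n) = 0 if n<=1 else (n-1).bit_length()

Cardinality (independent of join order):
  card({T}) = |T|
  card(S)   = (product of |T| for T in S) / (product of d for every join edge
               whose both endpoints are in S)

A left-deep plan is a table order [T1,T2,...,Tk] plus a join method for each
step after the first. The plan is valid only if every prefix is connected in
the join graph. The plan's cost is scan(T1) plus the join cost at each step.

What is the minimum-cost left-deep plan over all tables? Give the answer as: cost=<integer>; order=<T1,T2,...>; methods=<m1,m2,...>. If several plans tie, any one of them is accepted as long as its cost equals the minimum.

cost=4240; order=B,A,C,D; methods=nl_idx,hash,hash

Selinger DP (subsets sized 1..n):
  {B}: scan cost=120, card=120
  {A}: scan cost=150, card=150
  {D}: scan cost=80, card=80
  {C}: scan cost=50, card=50
  {AB}: card=120; try (A,nl_idx)→1200, (B,nl_idx)→1320, (B,hash)→1980, (A,merge)→2430, (B,merge)→2460, (A,hash)→2640 …(+2); best=1200 via (A,nl_idx)
  {BD}: card=2400; try (D,hash)→1360, (B,merge)→1680, (D,merge)→1720, (B,hash)→1840, (B,nl_idx)→3040, (B,nl)→9680 …(+1); best=1360 via (D,hash)
  {BC}: card=1200; try (C,hash)→840, (B,merge)→1360, (C,merge)→1430, (B,nl_idx)→1600, (B,hash)→1780, (B,nl)→6050 …(+1); best=840 via (C,hash)
  {ABD}: card=2400; try (D,hash)→2440, (D,merge)→2800, (A,hash)→6160, (D,nl)→10800, (A,nl_idx)→22960, (A,merge)→33910 …(+1); best=2440 via (D,hash)
  {ABC}: card=1200; try (C,hash)→1920, (C,merge)→2510, (A,hash)→4440, (C,nl)→7200, (A,nl_idx)→11640, (A,merge)→16590 …(+1); best=1920 via (C,hash)
  {BCD}: card=24000; try (D,hash)→3160, (C,hash)→4360, (D,merge)→15880, (C,merge)→32910, (D,nl)→96840, (C,nl)→121360; best=3160 via (D,hash)
  {ABCD}: card=24000; try (D,hash)→4240, (C,hash)→5440, (D,merge)→16960, (A,hash)→29560, (C,merge)→33990, (D,nl)→97920 …(+4); best=4240 via (D,hash)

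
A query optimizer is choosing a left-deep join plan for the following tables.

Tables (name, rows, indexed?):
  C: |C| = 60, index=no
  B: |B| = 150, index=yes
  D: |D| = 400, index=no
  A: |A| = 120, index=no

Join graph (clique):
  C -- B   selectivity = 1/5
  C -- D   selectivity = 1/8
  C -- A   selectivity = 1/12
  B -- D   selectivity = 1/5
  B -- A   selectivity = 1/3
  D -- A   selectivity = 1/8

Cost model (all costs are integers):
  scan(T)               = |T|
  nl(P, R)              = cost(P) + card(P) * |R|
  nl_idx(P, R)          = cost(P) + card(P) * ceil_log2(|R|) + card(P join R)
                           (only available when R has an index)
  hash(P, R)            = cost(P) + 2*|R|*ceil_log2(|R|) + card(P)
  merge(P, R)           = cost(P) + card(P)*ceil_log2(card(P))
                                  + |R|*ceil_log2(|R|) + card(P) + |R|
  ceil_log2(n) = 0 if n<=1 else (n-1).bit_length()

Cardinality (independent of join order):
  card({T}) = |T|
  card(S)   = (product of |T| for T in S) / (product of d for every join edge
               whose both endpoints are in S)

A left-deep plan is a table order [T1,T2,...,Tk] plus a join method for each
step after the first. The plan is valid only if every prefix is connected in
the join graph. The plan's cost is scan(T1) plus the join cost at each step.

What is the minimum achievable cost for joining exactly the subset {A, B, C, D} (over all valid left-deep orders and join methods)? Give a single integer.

12350

Selinger DP over subsets of {A,B,C,D}:
  {C}: scan cost=60, card=60
  {B}: scan cost=150, card=150
  {D}: scan cost=400, card=400
  {A}: scan cost=120, card=120
  {BC}: card=1800; try (C,hash)→1020, (B,merge)→1830, (C,merge)→1920, (B,nl_idx)→2340, (B,hash)→2520, (B,nl)→9060 …(+1); best=1020 via (C,hash)
  {CD}: card=3000; try (C,hash)→1520, (D,merge)→4480, (C,merge)→4820, (D,hash)→7320, (D,nl)→24060, (C,nl)→24400; best=1520 via (C,hash)
  {AC}: card=600; try (C,hash)→960, (A,merge)→1440, (C,merge)→1500, (A,hash)→1800, (A,nl)→7260, (C,nl)→7320; best=960 via (C,hash)
  {BD}: card=12000; try (B,hash)→3200, (D,merge)→5500, (B,merge)→5750, (D,hash)→7500, (B,nl_idx)→15600, (D,nl)→60150 …(+1); best=3200 via (B,hash)
  {AB}: card=6000; try (A,hash)→1980, (B,merge)→2430, (A,merge)→2460, (B,hash)→2640, (B,nl_idx)→7080, (B,nl)→18120 …(+1); best=1980 via (A,hash)
  {AD}: card=6000; try (A,hash)→2480, (D,merge)→5080, (A,merge)→5360, (D,hash)→7440, (D,nl)→48120, (A,nl)→48400; best=2480 via (A,hash)
  {BCD}: card=18000; try (B,hash)→6920, (D,hash)→10020, (C,hash)→15920, (D,merge)→26620, (B,merge)→41870, (B,nl_idx)→43520 …(+4); best=6920 via (B,hash)
  {ABC}: card=6000; try (B,hash)→3960, (A,hash)→4500, (C,hash)→8700, (B,merge)→8910, (B,nl_idx)→11760, (A,merge)→23580 …(+4); best=3960 via (B,hash)
  {ACD}: card=3750; try (A,hash)→6200, (D,hash)→8760, (C,hash)→9200, (D,merge)→11560, (A,merge)→41480, (C,merge)→86900 …(+3); best=6200 via (A,hash)
  {ABD}: card=60000; try (B,hash)→10880, (D,hash)→15180, (A,hash)→16880, (B,merge)→87830, (D,merge)→89980, (B,nl_idx)→110480 …(+4); best=10880 via (B,hash)
  {ABCD}: card=7500; try (B,hash)→12350, (D,hash)→17160, (A,hash)→26600, (B,nl_idx)→43700, (B,merge)→56300, (C,hash)→71600 …(+7); best=12350 via (B,hash)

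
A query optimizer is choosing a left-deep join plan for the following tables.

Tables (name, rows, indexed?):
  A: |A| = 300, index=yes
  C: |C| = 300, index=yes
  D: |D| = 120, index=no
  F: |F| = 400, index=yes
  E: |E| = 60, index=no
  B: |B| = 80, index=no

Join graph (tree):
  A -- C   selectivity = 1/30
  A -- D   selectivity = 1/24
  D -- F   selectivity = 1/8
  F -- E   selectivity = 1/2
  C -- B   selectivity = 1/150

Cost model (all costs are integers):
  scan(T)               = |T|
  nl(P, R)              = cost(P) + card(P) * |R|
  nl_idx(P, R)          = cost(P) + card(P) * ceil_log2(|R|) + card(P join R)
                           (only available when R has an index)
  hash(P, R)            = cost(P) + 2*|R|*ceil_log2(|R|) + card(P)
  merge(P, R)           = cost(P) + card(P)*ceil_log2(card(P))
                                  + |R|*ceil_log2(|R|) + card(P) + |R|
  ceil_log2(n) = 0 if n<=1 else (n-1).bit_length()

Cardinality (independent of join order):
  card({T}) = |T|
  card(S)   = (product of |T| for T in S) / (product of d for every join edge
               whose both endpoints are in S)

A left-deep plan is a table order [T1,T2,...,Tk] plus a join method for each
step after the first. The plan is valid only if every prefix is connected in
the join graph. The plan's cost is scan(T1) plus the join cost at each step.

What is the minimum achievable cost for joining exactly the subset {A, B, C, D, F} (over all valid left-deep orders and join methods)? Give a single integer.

22480

Selinger DP over subsets of {A,B,C,D,F}:
  {A}: scan cost=300, card=300
  {C}: scan cost=300, card=300
  {D}: scan cost=120, card=120
  {F}: scan cost=400, card=400
  {B}: scan cost=80, card=80
  {AC}: card=3000; try (C,hash)→6000, (C,nl_idx)→6000, (A,hash)→6000, (A,nl_idx)→6000, (C,merge)→6300, (A,merge)→6300 …(+2); best=6000 via (C,hash)
  {AD}: card=1500; try (D,hash)→2280, (A,nl_idx)→2700, (A,merge)→4080, (D,merge)→4260, (A,hash)→5640, (A,nl)→36120 …(+1); best=2280 via (D,hash)
  {BC}: card=160; try (C,nl_idx)→960, (B,hash)→1720, (C,merge)→3720, (B,merge)→3940, (C,hash)→5560, (C,nl)→24080 …(+1); best=960 via (C,nl_idx)
  {DF}: card=6000; try (D,hash)→2480, (F,merge)→5080, (D,merge)→5360, (F,nl_idx)→7200, (F,hash)→7440, (F,nl)→48120 …(+1); best=2480 via (D,hash)
  {ACD}: card=15000; try (C,hash)→9180, (D,hash)→10680, (C,merge)→23280, (C,nl_idx)→30780, (D,merge)→45960, (D,nl)→366000 …(+1); best=9180 via (C,hash)
  {ABC}: card=1600; try (A,nl_idx)→4000, (A,merge)→5400, (A,hash)→6520, (B,hash)→10120, (B,merge)→45640, (A,nl)→48960 …(+1); best=4000 via (A,nl_idx)
  {ADF}: card=75000; try (F,hash)→10980, (A,hash)→13880, (F,merge)→24280, (A,merge)→89480, (F,nl_idx)→90780, (A,nl_idx)→131480 …(+2); best=10980 via (F,hash)
  {ACDF}: card=750000; try (F,hash)→31380, (C,hash)→91380, (F,merge)→238180, (F,nl_idx)→894180, (C,merge)→1363980, (C,nl_idx)→1435980 …(+2); best=31380 via (F,hash)
  {ABCD}: card=8000; try (D,hash)→7280, (D,merge)→24160, (B,hash)→25300, (D,nl)→196000, (B,merge)→234820, (B,nl)→1209180; best=7280 via (D,hash)
  {ABCDF}: card=400000; try (F,hash)→22480, (F,merge)→123280, (F,nl_idx)→479280, (B,hash)→782500, (F,nl)→3207280, (B,merge)→15782020 …(+1); best=22480 via (F,hash)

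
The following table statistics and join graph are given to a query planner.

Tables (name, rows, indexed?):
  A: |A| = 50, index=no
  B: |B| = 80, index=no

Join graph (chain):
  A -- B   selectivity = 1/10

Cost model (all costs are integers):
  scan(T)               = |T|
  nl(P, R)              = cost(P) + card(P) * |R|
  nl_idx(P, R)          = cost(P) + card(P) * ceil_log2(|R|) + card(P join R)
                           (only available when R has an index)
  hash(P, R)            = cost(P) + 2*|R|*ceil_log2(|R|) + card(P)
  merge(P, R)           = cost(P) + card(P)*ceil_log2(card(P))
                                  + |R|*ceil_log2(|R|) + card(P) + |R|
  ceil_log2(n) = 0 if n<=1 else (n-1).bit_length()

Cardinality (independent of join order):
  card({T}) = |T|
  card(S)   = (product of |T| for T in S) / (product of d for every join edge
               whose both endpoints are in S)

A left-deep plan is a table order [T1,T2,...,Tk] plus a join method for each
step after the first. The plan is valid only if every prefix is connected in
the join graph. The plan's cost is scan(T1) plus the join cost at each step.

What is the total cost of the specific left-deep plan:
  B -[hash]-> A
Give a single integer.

step 1: scan B: cost=80, card=80
step 2: join A via hash
    card(P join A) = 80*50/(10) = 400
    cost = 80 + 2*50*6 + 80 = 760

760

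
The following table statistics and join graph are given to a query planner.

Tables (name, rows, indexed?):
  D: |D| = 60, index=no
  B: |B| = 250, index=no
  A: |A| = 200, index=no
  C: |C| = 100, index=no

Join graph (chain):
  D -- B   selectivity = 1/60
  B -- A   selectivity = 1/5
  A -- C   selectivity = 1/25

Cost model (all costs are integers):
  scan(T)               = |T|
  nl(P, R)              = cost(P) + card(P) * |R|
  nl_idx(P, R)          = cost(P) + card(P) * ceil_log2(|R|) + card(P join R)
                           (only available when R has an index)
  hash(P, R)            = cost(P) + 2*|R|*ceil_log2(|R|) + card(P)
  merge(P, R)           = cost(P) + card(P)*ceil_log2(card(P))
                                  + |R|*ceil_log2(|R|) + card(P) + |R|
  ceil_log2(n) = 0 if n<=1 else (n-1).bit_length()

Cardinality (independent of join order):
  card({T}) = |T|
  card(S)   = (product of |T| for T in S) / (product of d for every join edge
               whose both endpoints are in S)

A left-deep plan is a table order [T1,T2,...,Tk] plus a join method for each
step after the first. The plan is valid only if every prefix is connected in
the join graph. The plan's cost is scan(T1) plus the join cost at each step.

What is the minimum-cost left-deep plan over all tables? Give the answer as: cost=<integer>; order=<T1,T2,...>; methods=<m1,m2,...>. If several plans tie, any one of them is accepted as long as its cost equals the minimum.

Selinger DP (subsets sized 1..n):
  {D}: scan cost=60, card=60
  {B}: scan cost=250, card=250
  {A}: scan cost=200, card=200
  {C}: scan cost=100, card=100
  {BD}: card=250; try (D,hash)→1220, (B,merge)→2730, (D,merge)→2920, (B,hash)→4120, (B,nl)→15060, (D,nl)→15250; best=1220 via (D,hash)
  {AB}: card=10000; try (A,hash)→3700, (B,merge)→4250, (A,merge)→4300, (B,hash)→4400, (B,nl)→50200, (A,nl)→50250; best=3700 via (A,hash)
  {AC}: card=800; try (C,hash)→1800, (A,merge)→2700, (C,merge)→2800, (A,hash)→3400, (A,nl)→20100, (C,nl)→20200; best=1800 via (C,hash)
  {ABD}: card=10000; try (A,hash)→4670, (A,merge)→5270, (D,hash)→14420, (A,nl)→51220, (D,merge)→154120, (D,nl)→603700; best=4670 via (A,hash)
  {ABC}: card=40000; try (B,hash)→6600, (B,merge)→12850, (C,hash)→15100, (C,merge)→154500, (B,nl)→201800, (C,nl)→1003700; best=6600 via (B,hash)
  {ABCD}: card=40000; try (C,hash)→16070, (D,hash)→47320, (C,merge)→155470, (D,merge)→687020, (C,nl)→1004670, (D,nl)→2406600; best=16070 via (C,hash)

cost=16070; order=B,D,A,C; methods=hash,hash,hash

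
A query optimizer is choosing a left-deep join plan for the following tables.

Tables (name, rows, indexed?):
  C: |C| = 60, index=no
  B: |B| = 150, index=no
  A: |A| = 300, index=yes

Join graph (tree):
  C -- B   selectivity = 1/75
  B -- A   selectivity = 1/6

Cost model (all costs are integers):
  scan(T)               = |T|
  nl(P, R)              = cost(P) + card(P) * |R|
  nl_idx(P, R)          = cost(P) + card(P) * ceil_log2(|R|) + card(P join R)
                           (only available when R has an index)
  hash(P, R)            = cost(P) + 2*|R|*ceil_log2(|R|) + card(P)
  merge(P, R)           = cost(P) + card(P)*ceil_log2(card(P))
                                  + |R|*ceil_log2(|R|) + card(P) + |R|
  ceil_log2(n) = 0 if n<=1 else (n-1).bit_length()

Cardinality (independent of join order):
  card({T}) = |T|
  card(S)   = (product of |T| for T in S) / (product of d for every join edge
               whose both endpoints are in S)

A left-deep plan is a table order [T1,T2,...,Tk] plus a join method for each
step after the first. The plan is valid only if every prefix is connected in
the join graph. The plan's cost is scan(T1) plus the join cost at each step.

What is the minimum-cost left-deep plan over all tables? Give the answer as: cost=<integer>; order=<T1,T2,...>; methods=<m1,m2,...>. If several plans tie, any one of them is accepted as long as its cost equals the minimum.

Selinger DP (subsets sized 1..n):
  {C}: scan cost=60, card=60
  {B}: scan cost=150, card=150
  {A}: scan cost=300, card=300
  {BC}: card=120; try (C,hash)→1020, (B,merge)→1830, (C,merge)→1920, (B,hash)→2520, (B,nl)→9060, (C,nl)→9150; best=1020 via (C,hash)
  {AB}: card=7500; try (B,hash)→3000, (A,merge)→4500, (B,merge)→4650, (A,hash)→5700, (A,nl_idx)→9000, (A,nl)→45150 …(+1); best=3000 via (B,hash)
  {ABC}: card=6000; try (A,merge)→4980, (A,hash)→6540, (A,nl_idx)→8100, (C,hash)→11220, (A,nl)→37020, (C,merge)→108420 …(+1); best=4980 via (A,merge)

cost=4980; order=B,C,A; methods=hash,merge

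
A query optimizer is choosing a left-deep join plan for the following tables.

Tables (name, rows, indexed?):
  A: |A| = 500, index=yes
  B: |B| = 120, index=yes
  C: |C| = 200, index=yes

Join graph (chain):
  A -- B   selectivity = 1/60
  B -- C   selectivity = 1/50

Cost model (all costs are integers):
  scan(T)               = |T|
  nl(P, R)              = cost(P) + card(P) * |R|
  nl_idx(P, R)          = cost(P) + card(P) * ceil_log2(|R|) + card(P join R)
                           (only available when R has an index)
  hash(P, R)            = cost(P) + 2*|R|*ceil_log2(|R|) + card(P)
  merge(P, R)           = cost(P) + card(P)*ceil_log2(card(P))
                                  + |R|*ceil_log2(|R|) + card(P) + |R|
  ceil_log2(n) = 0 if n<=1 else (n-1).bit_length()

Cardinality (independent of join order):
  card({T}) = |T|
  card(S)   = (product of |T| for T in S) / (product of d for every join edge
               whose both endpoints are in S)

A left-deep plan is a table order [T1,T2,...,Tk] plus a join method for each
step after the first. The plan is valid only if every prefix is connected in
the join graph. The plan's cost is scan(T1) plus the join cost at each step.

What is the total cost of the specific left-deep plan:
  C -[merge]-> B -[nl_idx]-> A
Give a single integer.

step 1: scan C: cost=200, card=200
step 2: join B via merge
    card(P join B) = 200*120/(50) = 480
    cost = 200 + 200*8 + 120*7 + 200 + 120 = 2960
step 3: join A via nl_idx
    card(P join A) = 480*500/(60) = 4000
    cost = 2960 + 480*9 + 4000 = 11280

11280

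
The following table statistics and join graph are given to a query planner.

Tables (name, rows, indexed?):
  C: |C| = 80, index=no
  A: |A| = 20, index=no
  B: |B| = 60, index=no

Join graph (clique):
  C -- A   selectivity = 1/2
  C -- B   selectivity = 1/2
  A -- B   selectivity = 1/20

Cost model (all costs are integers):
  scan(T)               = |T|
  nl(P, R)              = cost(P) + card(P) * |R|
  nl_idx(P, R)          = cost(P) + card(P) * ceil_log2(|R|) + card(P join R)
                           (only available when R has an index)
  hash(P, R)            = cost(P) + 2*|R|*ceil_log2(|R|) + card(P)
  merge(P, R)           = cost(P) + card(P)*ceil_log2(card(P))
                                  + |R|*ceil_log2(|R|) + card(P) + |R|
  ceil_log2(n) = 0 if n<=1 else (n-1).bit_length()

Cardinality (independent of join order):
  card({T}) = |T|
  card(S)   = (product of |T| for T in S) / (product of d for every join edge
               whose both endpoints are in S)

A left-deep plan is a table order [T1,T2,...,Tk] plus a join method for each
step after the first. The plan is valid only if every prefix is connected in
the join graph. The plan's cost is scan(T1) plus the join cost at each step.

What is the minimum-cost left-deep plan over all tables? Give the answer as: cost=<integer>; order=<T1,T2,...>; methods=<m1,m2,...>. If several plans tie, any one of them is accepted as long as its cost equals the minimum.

cost=1380; order=B,A,C; methods=hash,merge

Selinger DP (subsets sized 1..n):
  {C}: scan cost=80, card=80
  {A}: scan cost=20, card=20
  {B}: scan cost=60, card=60
  {AC}: card=800; try (A,hash)→360, (C,merge)→780, (A,merge)→840, (C,hash)→1160, (C,nl)→1620, (A,nl)→1680; best=360 via (A,hash)
  {BC}: card=2400; try (B,hash)→880, (C,merge)→1120, (B,merge)→1140, (C,hash)→1240, (C,nl)→4860, (B,nl)→4880; best=880 via (B,hash)
  {AB}: card=60; try (A,hash)→320, (B,merge)→560, (A,merge)→600, (B,hash)→760, (B,nl)→1220, (A,nl)→1260; best=320 via (A,hash)
  {ABC}: card=1200; try (C,merge)→1380, (C,hash)→1500, (B,hash)→1880, (A,hash)→3480, (C,nl)→5120, (B,merge)→9580 …(+3); best=1380 via (C,merge)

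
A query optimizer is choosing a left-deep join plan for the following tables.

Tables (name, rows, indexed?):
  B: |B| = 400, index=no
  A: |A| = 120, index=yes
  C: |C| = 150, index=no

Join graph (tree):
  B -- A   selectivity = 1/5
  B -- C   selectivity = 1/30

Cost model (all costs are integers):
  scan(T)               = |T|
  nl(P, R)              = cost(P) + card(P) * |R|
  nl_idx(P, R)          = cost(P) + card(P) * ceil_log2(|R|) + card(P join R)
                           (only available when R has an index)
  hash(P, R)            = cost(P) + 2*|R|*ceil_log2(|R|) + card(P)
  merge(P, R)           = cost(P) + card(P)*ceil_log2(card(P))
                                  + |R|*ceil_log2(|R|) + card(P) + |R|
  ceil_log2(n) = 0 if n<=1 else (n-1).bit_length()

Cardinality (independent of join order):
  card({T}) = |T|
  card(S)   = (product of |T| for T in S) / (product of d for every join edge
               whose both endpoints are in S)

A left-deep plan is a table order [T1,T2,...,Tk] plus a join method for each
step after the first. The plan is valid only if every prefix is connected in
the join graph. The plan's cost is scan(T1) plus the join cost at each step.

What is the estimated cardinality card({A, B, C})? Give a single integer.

48000

Tables in S: A(120), B(400), C(150)
Edges inside S: B-A(d=5), B-C(d=30)
numerator = 120 * 400 * 150 = 7200000
denominator = 5 * 30 = 150
card(S) = 7200000 / 150 = 48000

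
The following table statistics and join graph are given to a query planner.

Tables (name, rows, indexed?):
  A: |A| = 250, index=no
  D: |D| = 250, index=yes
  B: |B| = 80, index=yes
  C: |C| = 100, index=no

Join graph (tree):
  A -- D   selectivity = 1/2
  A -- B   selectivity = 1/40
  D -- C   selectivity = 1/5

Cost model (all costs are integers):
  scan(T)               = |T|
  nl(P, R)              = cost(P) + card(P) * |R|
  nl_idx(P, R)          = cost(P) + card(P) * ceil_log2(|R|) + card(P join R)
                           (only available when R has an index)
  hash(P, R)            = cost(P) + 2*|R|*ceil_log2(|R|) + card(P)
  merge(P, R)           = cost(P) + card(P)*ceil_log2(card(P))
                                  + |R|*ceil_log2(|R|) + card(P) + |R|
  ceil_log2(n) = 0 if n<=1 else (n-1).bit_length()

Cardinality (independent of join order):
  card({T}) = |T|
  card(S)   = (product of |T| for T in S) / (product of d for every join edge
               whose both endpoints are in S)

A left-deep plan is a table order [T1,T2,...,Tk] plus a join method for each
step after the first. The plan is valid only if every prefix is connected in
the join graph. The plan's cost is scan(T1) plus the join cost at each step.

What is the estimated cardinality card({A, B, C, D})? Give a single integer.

1250000

Tables in S: A(250), B(80), C(100), D(250)
Edges inside S: A-D(d=2), A-B(d=40), D-C(d=5)
numerator = 250 * 80 * 100 * 250 = 500000000
denominator = 2 * 40 * 5 = 400
card(S) = 500000000 / 400 = 1250000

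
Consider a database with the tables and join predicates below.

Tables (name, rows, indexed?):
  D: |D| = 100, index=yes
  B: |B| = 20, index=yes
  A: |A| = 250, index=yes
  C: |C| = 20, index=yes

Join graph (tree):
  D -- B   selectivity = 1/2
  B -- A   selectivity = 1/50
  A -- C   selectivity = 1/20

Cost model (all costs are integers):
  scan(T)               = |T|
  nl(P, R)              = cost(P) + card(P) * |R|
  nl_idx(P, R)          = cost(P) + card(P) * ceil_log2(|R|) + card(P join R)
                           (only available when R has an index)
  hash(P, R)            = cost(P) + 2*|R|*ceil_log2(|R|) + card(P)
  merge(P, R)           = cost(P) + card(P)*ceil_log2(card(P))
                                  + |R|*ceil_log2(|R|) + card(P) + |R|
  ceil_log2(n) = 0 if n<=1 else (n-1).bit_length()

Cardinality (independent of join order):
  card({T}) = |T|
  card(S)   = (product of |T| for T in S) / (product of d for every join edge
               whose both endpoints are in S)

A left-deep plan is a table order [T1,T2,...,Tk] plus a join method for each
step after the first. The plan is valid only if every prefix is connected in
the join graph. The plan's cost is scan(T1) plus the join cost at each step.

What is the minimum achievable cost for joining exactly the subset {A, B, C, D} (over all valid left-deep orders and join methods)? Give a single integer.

Selinger DP over subsets of {A,B,C,D}:
  {D}: scan cost=100, card=100
  {B}: scan cost=20, card=20
  {A}: scan cost=250, card=250
  {C}: scan cost=20, card=20
  {BD}: card=1000; try (B,hash)→400, (D,merge)→940, (B,merge)→1020, (D,nl_idx)→1160, (D,hash)→1440, (B,nl_idx)→1600 …(+2); best=400 via (B,hash)
  {AB}: card=100; try (A,nl_idx)→280, (B,hash)→700, (B,nl_idx)→1600, (A,merge)→2390, (B,merge)→2620, (A,hash)→4040 …(+2); best=280 via (A,nl_idx)
  {AC}: card=250; try (A,nl_idx)→430, (C,hash)→700, (C,nl_idx)→1750, (A,merge)→2390, (C,merge)→2620, (A,hash)→4040 …(+2); best=430 via (A,nl_idx)
  {ABD}: card=5000; try (D,hash)→1780, (D,merge)→1880, (A,hash)→5400, (D,nl_idx)→5980, (D,nl)→10280, (A,nl_idx)→13400 …(+2); best=1780 via (D,hash)
  {ABC}: card=100; try (C,hash)→580, (C,nl_idx)→880, (B,hash)→880, (C,merge)→1200, (B,nl_idx)→1780, (C,nl)→2280 …(+2); best=580 via (C,hash)
  {ABCD}: card=5000; try (D,hash)→2080, (D,merge)→2180, (D,nl_idx)→6280, (C,hash)→6980, (D,nl)→10580, (C,nl_idx)→31780 …(+2); best=2080 via (D,hash)

2080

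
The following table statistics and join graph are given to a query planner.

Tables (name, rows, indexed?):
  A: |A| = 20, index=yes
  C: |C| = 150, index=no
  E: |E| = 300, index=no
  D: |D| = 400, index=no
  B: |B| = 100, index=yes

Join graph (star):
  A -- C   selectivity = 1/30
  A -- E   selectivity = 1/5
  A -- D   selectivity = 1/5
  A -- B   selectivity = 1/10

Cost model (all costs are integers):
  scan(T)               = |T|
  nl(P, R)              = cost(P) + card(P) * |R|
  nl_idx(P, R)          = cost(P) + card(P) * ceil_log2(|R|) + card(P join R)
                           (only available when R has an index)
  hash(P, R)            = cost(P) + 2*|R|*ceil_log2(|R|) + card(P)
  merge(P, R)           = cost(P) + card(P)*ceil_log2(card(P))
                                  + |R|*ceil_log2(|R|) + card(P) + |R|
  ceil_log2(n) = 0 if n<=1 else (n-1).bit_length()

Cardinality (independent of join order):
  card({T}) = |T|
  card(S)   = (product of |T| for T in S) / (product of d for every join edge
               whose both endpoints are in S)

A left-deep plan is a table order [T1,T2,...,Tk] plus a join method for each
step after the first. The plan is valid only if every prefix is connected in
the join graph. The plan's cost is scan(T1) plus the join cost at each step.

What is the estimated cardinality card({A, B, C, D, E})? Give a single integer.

4800000

Tables in S: A(20), B(100), C(150), D(400), E(300)
Edges inside S: A-C(d=30), A-E(d=5), A-D(d=5), A-B(d=10)
numerator = 20 * 100 * 150 * 400 * 300 = 36000000000
denominator = 30 * 5 * 5 * 10 = 7500
card(S) = 36000000000 / 7500 = 4800000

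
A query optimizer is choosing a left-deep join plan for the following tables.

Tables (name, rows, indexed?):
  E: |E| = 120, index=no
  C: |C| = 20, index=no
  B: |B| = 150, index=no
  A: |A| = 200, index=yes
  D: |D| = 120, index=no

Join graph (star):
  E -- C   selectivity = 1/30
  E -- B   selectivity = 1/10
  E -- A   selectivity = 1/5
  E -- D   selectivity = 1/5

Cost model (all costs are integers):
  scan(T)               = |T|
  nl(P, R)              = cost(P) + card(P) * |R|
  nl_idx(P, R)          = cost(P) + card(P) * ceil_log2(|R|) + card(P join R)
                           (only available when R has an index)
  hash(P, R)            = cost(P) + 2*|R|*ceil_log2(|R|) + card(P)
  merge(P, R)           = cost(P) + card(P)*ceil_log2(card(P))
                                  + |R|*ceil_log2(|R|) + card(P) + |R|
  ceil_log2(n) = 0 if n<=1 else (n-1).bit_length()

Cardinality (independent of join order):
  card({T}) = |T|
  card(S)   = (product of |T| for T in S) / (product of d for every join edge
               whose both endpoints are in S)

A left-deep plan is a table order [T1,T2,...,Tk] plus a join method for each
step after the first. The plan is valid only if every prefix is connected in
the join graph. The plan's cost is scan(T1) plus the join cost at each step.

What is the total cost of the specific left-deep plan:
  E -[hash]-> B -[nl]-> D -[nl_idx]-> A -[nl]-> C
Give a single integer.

step 1: scan E: cost=120, card=120
step 2: join B via hash
    card(P join B) = 120*150/(10) = 1800
    cost = 120 + 2*150*8 + 120 = 2640
step 3: join D via nl
    card(P join D) = 1800*120/(5) = 43200
    cost = 2640 + 1800*120 = 218640
step 4: join A via nl_idx
    card(P join A) = 43200*200/(5) = 1728000
    cost = 218640 + 43200*8 + 1728000 = 2292240
step 5: join C via nl
    card(P join C) = 1728000*20/(30) = 1152000
    cost = 2292240 + 1728000*20 = 36852240

36852240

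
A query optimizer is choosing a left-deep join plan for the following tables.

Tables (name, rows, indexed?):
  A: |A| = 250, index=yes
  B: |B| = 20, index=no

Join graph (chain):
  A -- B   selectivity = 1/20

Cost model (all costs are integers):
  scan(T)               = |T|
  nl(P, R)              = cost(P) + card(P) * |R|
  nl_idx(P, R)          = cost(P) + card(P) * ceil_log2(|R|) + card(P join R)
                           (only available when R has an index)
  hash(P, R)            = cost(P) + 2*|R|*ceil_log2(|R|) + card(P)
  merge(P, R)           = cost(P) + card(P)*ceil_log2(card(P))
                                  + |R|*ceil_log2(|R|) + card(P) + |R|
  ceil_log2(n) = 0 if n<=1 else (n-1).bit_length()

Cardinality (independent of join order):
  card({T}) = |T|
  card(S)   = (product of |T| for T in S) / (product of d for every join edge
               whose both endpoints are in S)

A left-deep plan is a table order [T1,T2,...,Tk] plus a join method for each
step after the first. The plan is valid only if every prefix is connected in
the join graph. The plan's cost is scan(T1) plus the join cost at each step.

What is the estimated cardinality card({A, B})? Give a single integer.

250

Tables in S: A(250), B(20)
Edges inside S: A-B(d=20)
numerator = 250 * 20 = 5000
denominator = 20 = 20
card(S) = 5000 / 20 = 250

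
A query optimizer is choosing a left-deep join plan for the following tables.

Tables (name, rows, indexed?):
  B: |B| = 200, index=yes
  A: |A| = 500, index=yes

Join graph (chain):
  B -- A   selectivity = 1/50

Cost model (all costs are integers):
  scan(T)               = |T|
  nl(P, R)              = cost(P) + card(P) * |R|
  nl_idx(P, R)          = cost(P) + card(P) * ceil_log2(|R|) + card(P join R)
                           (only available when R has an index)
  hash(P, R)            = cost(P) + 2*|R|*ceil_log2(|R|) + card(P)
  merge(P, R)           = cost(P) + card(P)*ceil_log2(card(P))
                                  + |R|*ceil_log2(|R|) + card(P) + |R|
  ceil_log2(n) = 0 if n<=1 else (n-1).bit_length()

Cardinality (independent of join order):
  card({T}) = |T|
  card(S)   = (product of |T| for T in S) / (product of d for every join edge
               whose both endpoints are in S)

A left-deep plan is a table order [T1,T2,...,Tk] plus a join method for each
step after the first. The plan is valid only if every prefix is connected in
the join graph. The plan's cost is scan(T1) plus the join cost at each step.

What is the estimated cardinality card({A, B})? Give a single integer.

Tables in S: A(500), B(200)
Edges inside S: B-A(d=50)
numerator = 500 * 200 = 100000
denominator = 50 = 50
card(S) = 100000 / 50 = 2000

2000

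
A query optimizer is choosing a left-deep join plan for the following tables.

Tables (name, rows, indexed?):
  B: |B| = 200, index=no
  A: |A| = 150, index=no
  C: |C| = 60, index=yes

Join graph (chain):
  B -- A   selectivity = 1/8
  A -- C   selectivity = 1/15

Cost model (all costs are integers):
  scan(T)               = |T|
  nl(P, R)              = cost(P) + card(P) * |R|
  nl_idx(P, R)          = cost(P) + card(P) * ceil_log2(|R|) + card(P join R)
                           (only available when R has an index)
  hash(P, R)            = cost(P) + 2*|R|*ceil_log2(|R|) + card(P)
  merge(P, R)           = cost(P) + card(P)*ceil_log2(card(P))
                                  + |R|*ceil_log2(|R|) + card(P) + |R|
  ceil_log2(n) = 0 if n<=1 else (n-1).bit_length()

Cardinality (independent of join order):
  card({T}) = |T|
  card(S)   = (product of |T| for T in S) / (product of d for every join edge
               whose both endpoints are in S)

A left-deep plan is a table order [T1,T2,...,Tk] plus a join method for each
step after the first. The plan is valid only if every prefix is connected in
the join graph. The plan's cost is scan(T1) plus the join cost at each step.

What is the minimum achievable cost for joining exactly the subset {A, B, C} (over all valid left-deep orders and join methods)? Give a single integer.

4820

Selinger DP over subsets of {A,B,C}:
  {B}: scan cost=200, card=200
  {A}: scan cost=150, card=150
  {C}: scan cost=60, card=60
  {AB}: card=3750; try (A,hash)→2800, (B,merge)→3300, (A,merge)→3350, (B,hash)→3500, (B,nl)→30150, (A,nl)→30200; best=2800 via (A,hash)
  {AC}: card=600; try (C,hash)→1020, (C,nl_idx)→1650, (A,merge)→1830, (C,merge)→1920, (A,hash)→2520, (A,nl)→9060 …(+1); best=1020 via (C,hash)
  {ABC}: card=15000; try (B,hash)→4820, (C,hash)→7270, (B,merge)→9420, (C,nl_idx)→40300, (C,merge)→51970, (B,nl)→121020 …(+1); best=4820 via (B,hash)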